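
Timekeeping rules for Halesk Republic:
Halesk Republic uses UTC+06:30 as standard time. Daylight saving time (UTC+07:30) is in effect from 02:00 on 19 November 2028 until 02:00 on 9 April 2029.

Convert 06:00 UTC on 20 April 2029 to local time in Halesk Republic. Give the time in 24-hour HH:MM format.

12:30

At the standard offset (UTC+06:30), 06:00 UTC + 6h30m = 12:30 Halesk Republic standard time.
The standard-time date in Halesk Republic, 20 April 2029, is outside the daylight-saving period (19 November 2028 – 9 April 2029), so Halesk Republic is on standard time, UTC+06:30.
06:00 UTC + 6h30m = 12:30 local.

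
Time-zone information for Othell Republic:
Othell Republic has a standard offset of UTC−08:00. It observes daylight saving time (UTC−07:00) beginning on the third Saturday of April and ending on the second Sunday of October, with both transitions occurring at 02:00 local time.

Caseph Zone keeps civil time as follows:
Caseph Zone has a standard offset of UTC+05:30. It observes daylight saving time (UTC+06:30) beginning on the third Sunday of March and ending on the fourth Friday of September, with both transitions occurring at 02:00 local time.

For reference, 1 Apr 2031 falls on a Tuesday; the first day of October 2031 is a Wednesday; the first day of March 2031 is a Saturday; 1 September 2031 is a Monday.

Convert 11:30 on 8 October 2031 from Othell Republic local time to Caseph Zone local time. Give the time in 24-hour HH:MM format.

1 April 2031 is a Tuesday, so the first Saturday is April 5 and the third is April 19.
1 October 2031 is a Wednesday, so the first Sunday is October 5 and the second is October 12.
8 October 2031 lies within the daylight-saving period (19 April – 12 October), so Othell Republic is on daylight time, UTC−07:00.
11:30 Othell Republic + 7h = 18:30 UTC.
1 March 2031 is a Saturday, so the first Sunday is March 2 and the third is March 16.
1 September 2031 is a Monday, so the first Friday is September 5 and the fourth is September 26.
At the standard offset (UTC+05:30), 18:30 UTC + 5h30m = 00:00 Caseph Zone standard time (rolling into the next day, 9 October 2031).
The standard-time date in Caseph Zone, 9 October 2031, does not fall between 16 March and 26 September, so daylight saving is not in effect and Caseph Zone is at UTC+05:30.
18:30 UTC + 5h30m = 00:00 Caseph Zone (rolling into the next day, 9 October 2031).

00:00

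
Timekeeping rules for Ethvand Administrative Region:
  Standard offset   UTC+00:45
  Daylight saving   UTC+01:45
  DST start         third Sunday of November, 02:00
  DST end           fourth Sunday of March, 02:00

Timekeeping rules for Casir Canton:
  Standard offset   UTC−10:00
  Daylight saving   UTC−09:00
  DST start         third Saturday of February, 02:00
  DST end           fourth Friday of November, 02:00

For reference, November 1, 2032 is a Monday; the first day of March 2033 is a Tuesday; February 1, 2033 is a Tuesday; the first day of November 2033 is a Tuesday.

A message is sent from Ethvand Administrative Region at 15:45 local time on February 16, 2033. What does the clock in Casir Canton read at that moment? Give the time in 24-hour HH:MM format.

1 November 2032 is a Monday, so the first Sunday is November 7 and the third is November 21.
1 March 2033 is a Tuesday, so the first Sunday is March 6 and the fourth is March 27.
February 16, 2033 falls between 21 November 2032 and 27 March 2033, so daylight saving is in effect and Ethvand Administrative Region is at UTC+01:45.
15:45 Ethvand Administrative Region − 1h45m = 14:00 UTC.
1 February 2033 is a Tuesday, so the first Saturday is February 5 and the third is February 19.
1 November 2033 is a Tuesday, so the first Friday is November 4 and the fourth is November 25.
At the standard offset (UTC−10:00), 14:00 UTC − 10h = 04:00 Casir Canton standard time.
The standard-time date in Casir Canton, February 16, 2033, does not fall between 19 February and 25 November, so daylight saving is not in effect and Casir Canton is at UTC−10:00.
14:00 UTC − 10h = 04:00 Casir Canton.

04:00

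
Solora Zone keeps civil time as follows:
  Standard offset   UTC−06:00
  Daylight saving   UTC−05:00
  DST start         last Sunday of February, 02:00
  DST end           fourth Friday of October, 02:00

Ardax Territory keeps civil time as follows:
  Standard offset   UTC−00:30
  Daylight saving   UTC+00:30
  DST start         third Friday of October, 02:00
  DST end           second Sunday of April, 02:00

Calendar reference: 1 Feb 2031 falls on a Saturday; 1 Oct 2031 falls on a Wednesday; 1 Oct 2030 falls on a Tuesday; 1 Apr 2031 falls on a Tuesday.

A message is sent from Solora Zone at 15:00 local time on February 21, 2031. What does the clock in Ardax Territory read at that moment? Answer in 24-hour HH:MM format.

21:30

1 February 2031 is a Saturday, so Sundays fall on 2, 9, 16, 23; the last is February 23.
1 October 2031 is a Wednesday, so the first Friday is October 3 and the fourth is October 24.
Daylight saving runs 23 February – 24 October; February 21, 2031 is outside that window, so Solora Zone is on standard time at UTC−06:00.
15:00 Solora Zone + 6h = 21:00 UTC.
1 October 2030 is a Tuesday, so the first Friday is October 4 and the third is October 18.
1 April 2031 is a Tuesday, so the first Sunday is April 6 and the second is April 13.
At the standard offset (UTC−00:30), 21:00 UTC − 0h30m = 20:30 Ardax Territory standard time.
The standard-time date in Ardax Territory, February 21, 2031, falls between 18 October 2030 and 13 April 2031, so daylight saving is in effect and Ardax Territory is at UTC+00:30.
21:00 UTC + 0h30m = 21:30 Ardax Territory.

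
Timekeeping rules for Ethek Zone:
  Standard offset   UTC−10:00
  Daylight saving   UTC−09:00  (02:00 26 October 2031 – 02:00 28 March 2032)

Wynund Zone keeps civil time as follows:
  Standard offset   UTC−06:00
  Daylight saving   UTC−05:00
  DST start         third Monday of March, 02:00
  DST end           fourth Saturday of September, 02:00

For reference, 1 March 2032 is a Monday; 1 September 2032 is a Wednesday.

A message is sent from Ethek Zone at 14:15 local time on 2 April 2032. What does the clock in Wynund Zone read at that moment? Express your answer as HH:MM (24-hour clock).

2 April 2032 does not fall between 26 October 2031 and 28 March 2032, so daylight saving is not in effect and Ethek Zone is at UTC−10:00.
14:15 Ethek Zone + 10h = 00:15 UTC (rolling into the next day, 3 April 2032).
1 March 2032 is a Monday, so the first Monday is March 1 and the third is March 15.
1 September 2032 is a Wednesday, so the first Saturday is September 4 and the fourth is September 25.
At the standard offset (UTC−06:00), 00:15 UTC − 6h = 18:15 Wynund Zone standard time (rolling into the previous day, 2 April 2032).
The standard-time date in Wynund Zone, 2 April 2032, falls between 15 March and 25 September, so daylight saving is in effect and Wynund Zone is at UTC−05:00.
00:15 UTC − 5h = 19:15 Wynund Zone (rolling into the previous day, 2 April 2032).

19:15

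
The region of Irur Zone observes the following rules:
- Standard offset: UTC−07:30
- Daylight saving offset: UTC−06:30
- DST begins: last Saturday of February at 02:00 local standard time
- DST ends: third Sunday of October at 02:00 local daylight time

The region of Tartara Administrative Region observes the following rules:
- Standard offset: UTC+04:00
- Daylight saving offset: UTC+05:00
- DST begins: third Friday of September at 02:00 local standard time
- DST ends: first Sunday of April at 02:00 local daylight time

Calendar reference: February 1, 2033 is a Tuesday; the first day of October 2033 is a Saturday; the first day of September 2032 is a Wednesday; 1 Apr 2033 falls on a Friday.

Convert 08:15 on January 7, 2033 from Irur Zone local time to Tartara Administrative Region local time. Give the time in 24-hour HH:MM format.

1 February 2033 is a Tuesday, so Saturdays fall on 5, 12, 19, 26; the last is February 26.
1 October 2033 is a Saturday, so the first Sunday is October 2 and the third is October 16.
January 7, 2033 is outside the daylight-saving period (26 February – 16 October), so Irur Zone is on standard time, UTC−07:30.
08:15 Irur Zone + 7h30m = 15:45 UTC.
1 September 2032 is a Wednesday, so the first Friday is September 3 and the third is September 17.
1 April 2033 is a Friday, so the first Sunday is April 3.
At the standard offset (UTC+04:00), 15:45 UTC + 4h = 19:45 Tartara Administrative Region standard time.
The standard-time date in Tartara Administrative Region, January 7, 2033, lies within the daylight-saving period (17 September 2032 – 3 April 2033), so Tartara Administrative Region is on daylight time, UTC+05:00.
15:45 UTC + 5h = 20:45 Tartara Administrative Region.

20:45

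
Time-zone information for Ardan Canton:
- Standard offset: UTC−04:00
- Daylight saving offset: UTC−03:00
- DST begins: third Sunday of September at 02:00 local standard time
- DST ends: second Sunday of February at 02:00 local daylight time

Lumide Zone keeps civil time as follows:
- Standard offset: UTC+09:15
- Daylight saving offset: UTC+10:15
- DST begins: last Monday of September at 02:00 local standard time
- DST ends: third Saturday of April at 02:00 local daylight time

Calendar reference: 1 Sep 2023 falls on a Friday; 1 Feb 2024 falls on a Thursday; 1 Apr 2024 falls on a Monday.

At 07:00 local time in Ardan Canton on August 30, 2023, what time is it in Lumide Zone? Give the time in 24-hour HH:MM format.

1 September 2023 is a Friday, so the first Sunday is September 3 and the third is September 17.
1 February 2024 is a Thursday, so the first Sunday is February 4 and the second is February 11.
August 30, 2023 does not fall between 17 September 2023 and 11 February 2024, so daylight saving is not in effect and Ardan Canton is at UTC−04:00.
07:00 Ardan Canton + 4h = 11:00 UTC.
1 September 2023 is a Friday, so Mondays fall on 4, 11, 18, 25; the last is September 25.
1 April 2024 is a Monday, so the first Saturday is April 6 and the third is April 20.
At the standard offset (UTC+09:15), 11:00 UTC + 9h15m = 20:15 Lumide Zone standard time.
The standard-time date in Lumide Zone, August 30, 2023, does not fall between 25 September 2023 and 20 April 2024, so daylight saving is not in effect and Lumide Zone is at UTC+09:15.
11:00 UTC + 9h15m = 20:15 Lumide Zone.

20:15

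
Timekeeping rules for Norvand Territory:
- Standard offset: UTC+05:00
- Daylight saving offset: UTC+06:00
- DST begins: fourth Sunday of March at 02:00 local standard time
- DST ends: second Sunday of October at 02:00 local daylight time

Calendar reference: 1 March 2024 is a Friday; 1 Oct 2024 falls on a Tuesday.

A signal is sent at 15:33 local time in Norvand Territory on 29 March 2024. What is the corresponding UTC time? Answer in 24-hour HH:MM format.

1 March 2024 is a Friday, so the first Sunday is March 3 and the fourth is March 24.
1 October 2024 is a Tuesday, so the first Sunday is October 6 and the second is October 13.
29 March 2024 lies within the daylight-saving period (24 March – 13 October), so Norvand Territory is on daylight time, UTC+06:00.
15:33 local − 6h = 09:33 UTC.

09:33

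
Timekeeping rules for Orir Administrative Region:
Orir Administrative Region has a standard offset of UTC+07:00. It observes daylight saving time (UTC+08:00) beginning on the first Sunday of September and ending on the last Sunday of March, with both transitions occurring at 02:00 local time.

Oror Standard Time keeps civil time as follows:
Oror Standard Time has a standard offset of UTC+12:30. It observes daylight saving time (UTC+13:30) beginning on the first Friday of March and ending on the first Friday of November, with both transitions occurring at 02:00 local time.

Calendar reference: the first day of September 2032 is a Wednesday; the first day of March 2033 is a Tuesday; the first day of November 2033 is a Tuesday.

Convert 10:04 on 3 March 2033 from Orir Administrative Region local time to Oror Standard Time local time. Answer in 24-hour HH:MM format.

14:34

1 September 2032 is a Wednesday, so the first Sunday is September 5.
1 March 2033 is a Tuesday, so Sundays fall on 6, 13, 20, 27; the last is March 27.
Daylight saving runs 5 September 2032 – 27 March 2033; 3 March 2033 is inside that window, so Orir Administrative Region is at UTC+08:00.
10:04 Orir Administrative Region − 8h = 02:04 UTC.
1 March 2033 is a Tuesday, so the first Friday is March 4.
1 November 2033 is a Tuesday, so the first Friday is November 4.
At the standard offset (UTC+12:30), 02:04 UTC + 12h30m = 14:34 Oror Standard Time standard time.
Daylight saving runs 4 March – 4 November; the standard-time date in Oror Standard Time, 3 March 2033, is outside that window, so Oror Standard Time is on standard time at UTC+12:30.
02:04 UTC + 12h30m = 14:34 Oror Standard Time.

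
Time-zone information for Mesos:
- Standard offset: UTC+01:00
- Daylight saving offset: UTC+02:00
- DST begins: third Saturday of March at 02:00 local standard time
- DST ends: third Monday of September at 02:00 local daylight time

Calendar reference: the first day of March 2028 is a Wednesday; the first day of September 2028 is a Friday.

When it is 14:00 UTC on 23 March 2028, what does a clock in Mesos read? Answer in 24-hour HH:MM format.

16:00

1 March 2028 is a Wednesday, so the first Saturday is March 4 and the third is March 18.
1 September 2028 is a Friday, so the first Monday is September 4 and the third is September 18.
At the standard offset (UTC+01:00), 14:00 UTC + 1h = 15:00 Mesos standard time.
The standard-time date in Mesos, 23 March 2028, lies within the daylight-saving period (18 March – 18 September), so Mesos is on daylight time, UTC+02:00.
14:00 UTC + 2h = 16:00 local.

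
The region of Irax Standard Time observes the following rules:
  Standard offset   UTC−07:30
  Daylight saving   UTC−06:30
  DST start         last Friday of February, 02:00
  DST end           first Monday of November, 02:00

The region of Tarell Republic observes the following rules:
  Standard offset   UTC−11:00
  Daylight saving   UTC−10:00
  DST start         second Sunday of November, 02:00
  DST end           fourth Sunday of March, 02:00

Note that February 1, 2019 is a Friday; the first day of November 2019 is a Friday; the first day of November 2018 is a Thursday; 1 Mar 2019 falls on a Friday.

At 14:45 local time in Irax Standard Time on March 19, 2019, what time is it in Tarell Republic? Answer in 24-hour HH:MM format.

1 February 2019 is a Friday, so Fridays fall on 1, 8, 15, 22; the last is February 22.
1 November 2019 is a Friday, so the first Monday is November 4.
March 19, 2019 falls between 22 February and 4 November, so daylight saving is in effect and Irax Standard Time is at UTC−06:30.
14:45 Irax Standard Time + 6h30m = 21:15 UTC.
1 November 2018 is a Thursday, so the first Sunday is November 4 and the second is November 11.
1 March 2019 is a Friday, so the first Sunday is March 3 and the fourth is March 24.
At the standard offset (UTC−11:00), 21:15 UTC − 11h = 10:15 Tarell Republic standard time.
The standard-time date in Tarell Republic, March 19, 2019, falls between 11 November 2018 and 24 March 2019, so daylight saving is in effect and Tarell Republic is at UTC−10:00.
21:15 UTC − 10h = 11:15 Tarell Republic.

11:15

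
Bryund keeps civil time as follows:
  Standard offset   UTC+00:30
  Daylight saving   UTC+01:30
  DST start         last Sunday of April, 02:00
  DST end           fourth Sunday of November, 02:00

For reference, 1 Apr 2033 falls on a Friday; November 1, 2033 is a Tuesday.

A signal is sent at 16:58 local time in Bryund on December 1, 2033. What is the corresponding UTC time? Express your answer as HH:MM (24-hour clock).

16:28

1 April 2033 is a Friday, so Sundays fall on 3, 10, 17, 24; the last is April 24.
1 November 2033 is a Tuesday, so the first Sunday is November 6 and the fourth is November 27.
December 1, 2033 does not fall between 24 April and 27 November, so daylight saving is not in effect and Bryund is at UTC+00:30.
16:58 local − 0h30m = 16:28 UTC.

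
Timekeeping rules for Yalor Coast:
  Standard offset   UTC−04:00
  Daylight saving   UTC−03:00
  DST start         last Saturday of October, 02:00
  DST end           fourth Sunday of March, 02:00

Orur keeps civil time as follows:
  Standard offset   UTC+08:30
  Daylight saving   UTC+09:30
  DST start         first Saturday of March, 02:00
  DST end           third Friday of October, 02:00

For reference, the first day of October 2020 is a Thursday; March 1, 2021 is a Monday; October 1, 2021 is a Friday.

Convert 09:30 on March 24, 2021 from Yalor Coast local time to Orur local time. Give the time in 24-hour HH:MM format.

22:00

1 October 2020 is a Thursday, so Saturdays fall on 3, 10, 17, 24, 31; the last is October 31.
1 March 2021 is a Monday, so the first Sunday is March 7 and the fourth is March 28.
Daylight saving runs 31 October 2020 – 28 March 2021; March 24, 2021 is inside that window, so Yalor Coast is at UTC−03:00.
09:30 Yalor Coast + 3h = 12:30 UTC.
1 March 2021 is a Monday, so the first Saturday is March 6.
1 October 2021 is a Friday, so the first Friday is October 1 and the third is October 15.
At the standard offset (UTC+08:30), 12:30 UTC + 8h30m = 21:00 Orur standard time.
The standard-time date in Orur, March 24, 2021, falls between 6 March and 15 October, so daylight saving is in effect and Orur is at UTC+09:30.
12:30 UTC + 9h30m = 22:00 Orur.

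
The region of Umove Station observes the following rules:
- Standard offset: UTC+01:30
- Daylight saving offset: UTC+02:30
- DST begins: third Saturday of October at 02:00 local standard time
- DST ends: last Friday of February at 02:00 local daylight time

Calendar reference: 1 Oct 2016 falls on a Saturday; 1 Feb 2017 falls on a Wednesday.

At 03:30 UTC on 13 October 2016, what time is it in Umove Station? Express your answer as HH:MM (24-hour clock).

1 October 2016 is a Saturday, so the first Saturday is October 1 and the third is October 15.
1 February 2017 is a Wednesday, so Fridays fall on 3, 10, 17, 24; the last is February 24.
At the standard offset (UTC+01:30), 03:30 UTC + 1h30m = 05:00 Umove Station standard time.
The standard-time date in Umove Station, 13 October 2016, is outside the daylight-saving period (15 October 2016 – 24 February 2017), so Umove Station is on standard time, UTC+01:30.
03:30 UTC + 1h30m = 05:00 local.

05:00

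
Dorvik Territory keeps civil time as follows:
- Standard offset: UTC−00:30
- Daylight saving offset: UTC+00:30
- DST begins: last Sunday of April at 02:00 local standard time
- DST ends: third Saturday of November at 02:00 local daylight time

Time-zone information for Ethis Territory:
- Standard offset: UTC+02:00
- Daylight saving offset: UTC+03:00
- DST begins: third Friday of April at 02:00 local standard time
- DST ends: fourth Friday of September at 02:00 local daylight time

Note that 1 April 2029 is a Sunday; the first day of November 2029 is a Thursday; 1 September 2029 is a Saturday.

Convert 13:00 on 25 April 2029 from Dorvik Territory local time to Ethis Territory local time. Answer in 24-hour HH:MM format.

16:30

1 April 2029 is a Sunday, so Sundays fall on 1, 8, 15, 22, 29; the last is April 29.
1 November 2029 is a Thursday, so the first Saturday is November 3 and the third is November 17.
Daylight saving runs 29 April – 17 November; 25 April 2029 is outside that window, so Dorvik Territory is on standard time at UTC−00:30.
13:00 Dorvik Territory + 0h30m = 13:30 UTC.
1 April 2029 is a Sunday, so the first Friday is April 6 and the third is April 20.
1 September 2029 is a Saturday, so the first Friday is September 7 and the fourth is September 28.
At the standard offset (UTC+02:00), 13:30 UTC + 2h = 15:30 Ethis Territory standard time.
The standard-time date in Ethis Territory, 25 April 2029, falls between 20 April and 28 September, so daylight saving is in effect and Ethis Territory is at UTC+03:00.
13:30 UTC + 3h = 16:30 Ethis Territory.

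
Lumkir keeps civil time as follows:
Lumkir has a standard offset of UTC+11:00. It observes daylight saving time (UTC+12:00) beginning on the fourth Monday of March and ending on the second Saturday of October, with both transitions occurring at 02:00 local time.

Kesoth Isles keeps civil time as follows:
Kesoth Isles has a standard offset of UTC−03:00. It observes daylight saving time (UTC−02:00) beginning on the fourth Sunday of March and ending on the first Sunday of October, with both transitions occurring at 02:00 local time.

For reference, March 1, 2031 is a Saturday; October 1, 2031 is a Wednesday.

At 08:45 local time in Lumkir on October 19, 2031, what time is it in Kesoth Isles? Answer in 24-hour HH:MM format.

1 March 2031 is a Saturday, so the first Monday is March 3 and the fourth is March 24.
1 October 2031 is a Wednesday, so the first Saturday is October 4 and the second is October 11.
October 19, 2031 does not fall between 24 March and 11 October, so daylight saving is not in effect and Lumkir is at UTC+11:00.
08:45 Lumkir − 11h = 21:45 UTC (rolling into the previous day, 18 October 2031).
1 March 2031 is a Saturday, so the first Sunday is March 2 and the fourth is March 23.
1 October 2031 is a Wednesday, so the first Sunday is October 5.
At the standard offset (UTC−03:00), 21:45 UTC − 3h = 18:45 Kesoth Isles standard time.
The standard-time date in Kesoth Isles, October 18, 2031, does not fall between 23 March and 5 October, so daylight saving is not in effect and Kesoth Isles is at UTC−03:00.
21:45 UTC − 3h = 18:45 Kesoth Isles.

18:45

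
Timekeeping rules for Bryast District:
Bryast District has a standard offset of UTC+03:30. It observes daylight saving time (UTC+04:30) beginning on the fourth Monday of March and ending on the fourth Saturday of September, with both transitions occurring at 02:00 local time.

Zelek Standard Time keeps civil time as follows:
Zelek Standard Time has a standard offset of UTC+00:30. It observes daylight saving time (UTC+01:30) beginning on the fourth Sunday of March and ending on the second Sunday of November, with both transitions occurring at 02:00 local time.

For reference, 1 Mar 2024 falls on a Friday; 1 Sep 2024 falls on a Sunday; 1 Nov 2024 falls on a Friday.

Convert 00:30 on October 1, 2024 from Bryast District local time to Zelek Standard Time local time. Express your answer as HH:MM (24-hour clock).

22:30

1 March 2024 is a Friday, so the first Monday is March 4 and the fourth is March 25.
1 September 2024 is a Sunday, so the first Saturday is September 7 and the fourth is September 28.
October 1, 2024 is outside the daylight-saving period (25 March – 28 September), so Bryast District is on standard time, UTC+03:30.
00:30 Bryast District − 3h30m = 21:00 UTC (rolling into the previous day, 30 September 2024).
1 March 2024 is a Friday, so the first Sunday is March 3 and the fourth is March 24.
1 November 2024 is a Friday, so the first Sunday is November 3 and the second is November 10.
At the standard offset (UTC+00:30), 21:00 UTC + 0h30m = 21:30 Zelek Standard Time standard time.
The standard-time date in Zelek Standard Time, September 30, 2024, falls between 24 March and 10 November, so daylight saving is in effect and Zelek Standard Time is at UTC+01:30.
21:00 UTC + 1h30m = 22:30 Zelek Standard Time.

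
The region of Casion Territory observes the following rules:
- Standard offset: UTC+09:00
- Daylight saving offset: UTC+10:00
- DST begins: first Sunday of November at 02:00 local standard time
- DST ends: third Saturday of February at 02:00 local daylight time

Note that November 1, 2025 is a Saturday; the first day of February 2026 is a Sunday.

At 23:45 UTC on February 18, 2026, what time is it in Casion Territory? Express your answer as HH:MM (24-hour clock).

09:45

1 November 2025 is a Saturday, so the first Sunday is November 2.
1 February 2026 is a Sunday, so the first Saturday is February 7 and the third is February 21.
At the standard offset (UTC+09:00), 23:45 UTC + 9h = 08:45 Casion Territory standard time (rolling into the next day, 19 February 2026).
The standard-time date in Casion Territory, February 19, 2026, falls between 2 November 2025 and 21 February 2026, so daylight saving is in effect and Casion Territory is at UTC+10:00.
23:45 UTC + 10h = 09:45 local (rolling into the next day, 19 February 2026).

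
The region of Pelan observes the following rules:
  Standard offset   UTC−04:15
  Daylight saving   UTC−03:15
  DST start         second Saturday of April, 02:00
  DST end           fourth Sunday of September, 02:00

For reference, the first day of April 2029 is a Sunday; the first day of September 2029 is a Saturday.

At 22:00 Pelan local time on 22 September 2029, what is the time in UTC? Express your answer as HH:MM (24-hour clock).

1 April 2029 is a Sunday, so the first Saturday is April 7 and the second is April 14.
1 September 2029 is a Saturday, so the first Sunday is September 2 and the fourth is September 23.
22 September 2029 lies within the daylight-saving period (14 April – 23 September), so Pelan is on daylight time, UTC−03:15.
22:00 local + 3h15m = 01:15 UTC (rolling into the next day, 23 September 2029).

01:15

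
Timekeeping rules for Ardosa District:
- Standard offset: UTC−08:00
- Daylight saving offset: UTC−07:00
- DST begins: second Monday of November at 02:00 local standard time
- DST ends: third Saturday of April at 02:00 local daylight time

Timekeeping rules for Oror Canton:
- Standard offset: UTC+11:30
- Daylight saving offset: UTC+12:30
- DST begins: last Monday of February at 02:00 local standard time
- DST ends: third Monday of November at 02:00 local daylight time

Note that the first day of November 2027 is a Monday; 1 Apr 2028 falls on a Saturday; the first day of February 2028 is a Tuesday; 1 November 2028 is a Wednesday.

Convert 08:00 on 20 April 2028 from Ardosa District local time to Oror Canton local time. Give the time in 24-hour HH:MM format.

04:30

1 November 2027 is a Monday, so the first Monday is November 1 and the second is November 8.
1 April 2028 is a Saturday, so the first Saturday is April 1 and the third is April 15.
20 April 2028 does not fall between 8 November 2027 and 15 April 2028, so daylight saving is not in effect and Ardosa District is at UTC−08:00.
08:00 Ardosa District + 8h = 16:00 UTC.
1 February 2028 is a Tuesday, so Mondays fall on 7, 14, 21, 28; the last is February 28.
1 November 2028 is a Wednesday, so the first Monday is November 6 and the third is November 20.
At the standard offset (UTC+11:30), 16:00 UTC + 11h30m = 03:30 Oror Canton standard time (rolling into the next day, 21 April 2028).
The standard-time date in Oror Canton, 21 April 2028, lies within the daylight-saving period (28 February – 20 November), so Oror Canton is on daylight time, UTC+12:30.
16:00 UTC + 12h30m = 04:30 Oror Canton (rolling into the next day, 21 April 2028).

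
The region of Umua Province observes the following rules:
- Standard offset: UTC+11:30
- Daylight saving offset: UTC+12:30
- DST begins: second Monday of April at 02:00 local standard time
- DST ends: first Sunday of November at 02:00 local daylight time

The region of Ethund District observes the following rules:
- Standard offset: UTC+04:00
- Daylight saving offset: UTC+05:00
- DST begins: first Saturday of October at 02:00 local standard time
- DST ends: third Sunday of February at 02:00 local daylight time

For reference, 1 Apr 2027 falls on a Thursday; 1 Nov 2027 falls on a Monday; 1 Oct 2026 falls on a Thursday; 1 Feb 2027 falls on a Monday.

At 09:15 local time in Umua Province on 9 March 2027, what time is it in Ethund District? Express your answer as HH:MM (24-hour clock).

01:45

1 April 2027 is a Thursday, so the first Monday is April 5 and the second is April 12.
1 November 2027 is a Monday, so the first Sunday is November 7.
Daylight saving runs 12 April – 7 November; 9 March 2027 is outside that window, so Umua Province is on standard time at UTC+11:30.
09:15 Umua Province − 11h30m = 21:45 UTC (rolling into the previous day, 8 March 2027).
1 October 2026 is a Thursday, so the first Saturday is October 3.
1 February 2027 is a Monday, so the first Sunday is February 7 and the third is February 21.
At the standard offset (UTC+04:00), 21:45 UTC + 4h = 01:45 Ethund District standard time (rolling into the next day, 9 March 2027).
Daylight saving runs 3 October 2026 – 21 February 2027; the standard-time date in Ethund District, 9 March 2027, is outside that window, so Ethund District is on standard time at UTC+04:00.
21:45 UTC + 4h = 01:45 Ethund District (rolling into the next day, 9 March 2027).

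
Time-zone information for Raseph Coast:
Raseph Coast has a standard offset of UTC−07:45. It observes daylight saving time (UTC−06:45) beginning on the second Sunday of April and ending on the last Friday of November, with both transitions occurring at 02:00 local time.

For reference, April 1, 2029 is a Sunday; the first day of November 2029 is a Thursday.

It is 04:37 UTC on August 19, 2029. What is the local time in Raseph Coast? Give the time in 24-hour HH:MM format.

21:52

1 April 2029 is a Sunday, so the first Sunday is April 1 and the second is April 8.
1 November 2029 is a Thursday, so Fridays fall on 2, 9, 16, 23, 30; the last is November 30.
At the standard offset (UTC−07:45), 04:37 UTC − 7h45m = 20:52 Raseph Coast standard time (rolling into the previous day, 18 August 2029).
The standard-time date in Raseph Coast, August 18, 2029, lies within the daylight-saving period (8 April – 30 November), so Raseph Coast is on daylight time, UTC−06:45.
04:37 UTC − 6h45m = 21:52 local (rolling into the previous day, 18 August 2029).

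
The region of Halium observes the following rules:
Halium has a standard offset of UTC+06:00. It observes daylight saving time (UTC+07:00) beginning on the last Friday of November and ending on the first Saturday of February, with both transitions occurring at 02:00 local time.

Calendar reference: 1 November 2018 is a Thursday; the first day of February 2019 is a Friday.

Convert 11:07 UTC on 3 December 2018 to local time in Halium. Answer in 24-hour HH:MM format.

1 November 2018 is a Thursday, so Fridays fall on 2, 9, 16, 23, 30; the last is November 30.
1 February 2019 is a Friday, so the first Saturday is February 2.
At the standard offset (UTC+06:00), 11:07 UTC + 6h = 17:07 Halium standard time.
The standard-time date in Halium, 3 December 2018, falls between 30 November 2018 and 2 February 2019, so daylight saving is in effect and Halium is at UTC+07:00.
11:07 UTC + 7h = 18:07 local.

18:07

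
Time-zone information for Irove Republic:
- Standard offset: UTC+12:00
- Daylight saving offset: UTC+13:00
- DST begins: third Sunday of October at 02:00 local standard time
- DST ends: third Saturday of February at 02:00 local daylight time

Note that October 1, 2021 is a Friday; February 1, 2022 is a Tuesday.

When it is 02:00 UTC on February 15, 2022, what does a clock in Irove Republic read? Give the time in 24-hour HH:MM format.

1 October 2021 is a Friday, so the first Sunday is October 3 and the third is October 17.
1 February 2022 is a Tuesday, so the first Saturday is February 5 and the third is February 19.
At the standard offset (UTC+12:00), 02:00 UTC + 12h = 14:00 Irove Republic standard time.
The standard-time date in Irove Republic, February 15, 2022, lies within the daylight-saving period (17 October 2021 – 19 February 2022), so Irove Republic is on daylight time, UTC+13:00.
02:00 UTC + 13h = 15:00 local.

15:00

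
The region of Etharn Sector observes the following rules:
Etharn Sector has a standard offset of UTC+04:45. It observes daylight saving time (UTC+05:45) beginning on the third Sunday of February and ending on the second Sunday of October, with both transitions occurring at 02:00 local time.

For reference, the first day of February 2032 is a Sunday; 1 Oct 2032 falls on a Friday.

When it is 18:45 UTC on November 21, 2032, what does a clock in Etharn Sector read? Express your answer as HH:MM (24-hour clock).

23:30

1 February 2032 is a Sunday, so the first Sunday is February 1 and the third is February 15.
1 October 2032 is a Friday, so the first Sunday is October 3 and the second is October 10.
At the standard offset (UTC+04:45), 18:45 UTC + 4h45m = 23:30 Etharn Sector standard time.
Daylight saving runs 15 February – 10 October; the standard-time date in Etharn Sector, November 21, 2032, is outside that window, so Etharn Sector is on standard time at UTC+04:45.
18:45 UTC + 4h45m = 23:30 local.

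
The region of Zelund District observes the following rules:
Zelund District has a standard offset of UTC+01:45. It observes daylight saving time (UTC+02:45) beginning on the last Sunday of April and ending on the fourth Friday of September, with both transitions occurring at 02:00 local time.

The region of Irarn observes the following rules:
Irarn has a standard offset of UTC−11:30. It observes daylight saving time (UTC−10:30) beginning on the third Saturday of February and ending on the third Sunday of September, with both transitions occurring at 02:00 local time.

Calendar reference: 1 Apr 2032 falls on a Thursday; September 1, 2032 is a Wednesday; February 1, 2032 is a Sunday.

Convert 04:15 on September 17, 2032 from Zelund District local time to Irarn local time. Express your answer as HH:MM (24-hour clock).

1 April 2032 is a Thursday, so Sundays fall on 4, 11, 18, 25; the last is April 25.
1 September 2032 is a Wednesday, so the first Friday is September 3 and the fourth is September 24.
Daylight saving runs 25 April – 24 September; September 17, 2032 is inside that window, so Zelund District is at UTC+02:45.
04:15 Zelund District − 2h45m = 01:30 UTC.
1 February 2032 is a Sunday, so the first Saturday is February 7 and the third is February 21.
1 September 2032 is a Wednesday, so the first Sunday is September 5 and the third is September 19.
At the standard offset (UTC−11:30), 01:30 UTC − 11h30m = 14:00 Irarn standard time (rolling into the previous day, 16 September 2032).
The standard-time date in Irarn, September 16, 2032, falls between 21 February and 19 September, so daylight saving is in effect and Irarn is at UTC−10:30.
01:30 UTC − 10h30m = 15:00 Irarn (rolling into the previous day, 16 September 2032).

15:00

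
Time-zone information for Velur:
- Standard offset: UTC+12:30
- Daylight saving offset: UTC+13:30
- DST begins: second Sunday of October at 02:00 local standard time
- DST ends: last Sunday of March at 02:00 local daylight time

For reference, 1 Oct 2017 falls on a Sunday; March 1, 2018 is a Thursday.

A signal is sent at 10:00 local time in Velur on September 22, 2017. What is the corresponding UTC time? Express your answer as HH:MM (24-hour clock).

1 October 2017 is a Sunday, so the first Sunday is October 1 and the second is October 8.
1 March 2018 is a Thursday, so Sundays fall on 4, 11, 18, 25; the last is March 25.
Daylight saving runs 8 October 2017 – 25 March 2018; September 22, 2017 is outside that window, so Velur is on standard time at UTC+12:30.
10:00 local − 12h30m = 21:30 UTC (rolling into the previous day, 21 September 2017).

21:30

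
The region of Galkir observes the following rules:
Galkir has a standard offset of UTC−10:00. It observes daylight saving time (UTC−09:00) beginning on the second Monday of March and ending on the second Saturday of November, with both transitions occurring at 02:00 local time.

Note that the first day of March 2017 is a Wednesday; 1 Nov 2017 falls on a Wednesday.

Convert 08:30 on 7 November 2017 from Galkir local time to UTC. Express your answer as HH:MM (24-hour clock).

17:30

1 March 2017 is a Wednesday, so the first Monday is March 6 and the second is March 13.
1 November 2017 is a Wednesday, so the first Saturday is November 4 and the second is November 11.
Daylight saving runs 13 March – 11 November; 7 November 2017 is inside that window, so Galkir is at UTC−09:00.
08:30 local + 9h = 17:30 UTC.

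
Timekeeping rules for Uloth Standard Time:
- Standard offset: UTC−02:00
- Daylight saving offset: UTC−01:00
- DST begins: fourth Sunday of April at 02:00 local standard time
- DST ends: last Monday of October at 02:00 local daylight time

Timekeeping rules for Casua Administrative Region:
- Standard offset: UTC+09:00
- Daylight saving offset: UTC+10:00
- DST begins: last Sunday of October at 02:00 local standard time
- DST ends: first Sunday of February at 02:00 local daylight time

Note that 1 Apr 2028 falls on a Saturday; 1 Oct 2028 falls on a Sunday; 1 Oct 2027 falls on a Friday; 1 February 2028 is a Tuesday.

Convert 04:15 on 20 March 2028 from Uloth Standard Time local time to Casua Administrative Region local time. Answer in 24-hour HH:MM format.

15:15

1 April 2028 is a Saturday, so the first Sunday is April 2 and the fourth is April 23.
1 October 2028 is a Sunday, so Mondays fall on 2, 9, 16, 23, 30; the last is October 30.
Daylight saving runs 23 April – 30 October; 20 March 2028 is outside that window, so Uloth Standard Time is on standard time at UTC−02:00.
04:15 Uloth Standard Time + 2h = 06:15 UTC.
1 October 2027 is a Friday, so Sundays fall on 3, 10, 17, 24, 31; the last is October 31.
1 February 2028 is a Tuesday, so the first Sunday is February 6.
At the standard offset (UTC+09:00), 06:15 UTC + 9h = 15:15 Casua Administrative Region standard time.
The standard-time date in Casua Administrative Region, 20 March 2028, is outside the daylight-saving period (31 October 2027 – 6 February 2028), so Casua Administrative Region is on standard time, UTC+09:00.
06:15 UTC + 9h = 15:15 Casua Administrative Region.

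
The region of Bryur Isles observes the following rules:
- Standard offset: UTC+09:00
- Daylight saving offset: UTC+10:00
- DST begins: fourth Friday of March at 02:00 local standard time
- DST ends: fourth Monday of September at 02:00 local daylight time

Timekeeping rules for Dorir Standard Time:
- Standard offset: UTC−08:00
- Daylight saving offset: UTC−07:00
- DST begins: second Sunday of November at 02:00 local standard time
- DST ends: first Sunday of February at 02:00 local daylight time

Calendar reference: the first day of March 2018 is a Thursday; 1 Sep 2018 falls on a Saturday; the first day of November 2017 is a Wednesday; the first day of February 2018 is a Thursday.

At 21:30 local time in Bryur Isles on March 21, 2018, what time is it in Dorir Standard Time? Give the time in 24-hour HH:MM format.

04:30

1 March 2018 is a Thursday, so the first Friday is March 2 and the fourth is March 23.
1 September 2018 is a Saturday, so the first Monday is September 3 and the fourth is September 24.
March 21, 2018 is outside the daylight-saving period (23 March – 24 September), so Bryur Isles is on standard time, UTC+09:00.
21:30 Bryur Isles − 9h = 12:30 UTC.
1 November 2017 is a Wednesday, so the first Sunday is November 5 and the second is November 12.
1 February 2018 is a Thursday, so the first Sunday is February 4.
At the standard offset (UTC−08:00), 12:30 UTC − 8h = 04:30 Dorir Standard Time standard time.
Daylight saving runs 12 November 2017 – 4 February 2018; the standard-time date in Dorir Standard Time, March 21, 2018, is outside that window, so Dorir Standard Time is on standard time at UTC−08:00.
12:30 UTC − 8h = 04:30 Dorir Standard Time.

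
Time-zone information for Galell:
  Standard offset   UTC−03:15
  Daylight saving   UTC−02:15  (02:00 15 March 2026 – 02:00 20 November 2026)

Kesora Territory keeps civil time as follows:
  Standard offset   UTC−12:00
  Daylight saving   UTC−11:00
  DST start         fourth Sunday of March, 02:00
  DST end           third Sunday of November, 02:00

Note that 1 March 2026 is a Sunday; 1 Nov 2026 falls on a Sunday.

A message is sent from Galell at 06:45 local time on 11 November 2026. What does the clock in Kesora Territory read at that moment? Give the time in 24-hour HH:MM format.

11 November 2026 lies within the daylight-saving period (15 March – 20 November), so Galell is on daylight time, UTC−02:15.
06:45 Galell + 2h15m = 09:00 UTC.
1 March 2026 is a Sunday, so the first Sunday is March 1 and the fourth is March 22.
1 November 2026 is a Sunday, so the first Sunday is November 1 and the third is November 15.
At the standard offset (UTC−12:00), 09:00 UTC − 12h = 21:00 Kesora Territory standard time (rolling into the previous day, 10 November 2026).
The standard-time date in Kesora Territory, 10 November 2026, lies within the daylight-saving period (22 March – 15 November), so Kesora Territory is on daylight time, UTC−11:00.
09:00 UTC − 11h = 22:00 Kesora Territory (rolling into the previous day, 10 November 2026).

22:00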